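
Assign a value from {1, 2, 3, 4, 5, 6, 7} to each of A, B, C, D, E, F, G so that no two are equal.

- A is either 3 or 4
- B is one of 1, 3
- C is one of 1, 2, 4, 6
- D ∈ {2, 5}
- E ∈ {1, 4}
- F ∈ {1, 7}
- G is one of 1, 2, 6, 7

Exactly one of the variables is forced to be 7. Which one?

F

The 7 variables draw from only 7 values {1, 2, 3, 4, 5, 6, 7}, so each is used; only D can be 5, hence D = 5.
A, B, E between them cover only {1, 3, 4} — a naked triple. Remove those values from C, F, G.
So 7 goes to F.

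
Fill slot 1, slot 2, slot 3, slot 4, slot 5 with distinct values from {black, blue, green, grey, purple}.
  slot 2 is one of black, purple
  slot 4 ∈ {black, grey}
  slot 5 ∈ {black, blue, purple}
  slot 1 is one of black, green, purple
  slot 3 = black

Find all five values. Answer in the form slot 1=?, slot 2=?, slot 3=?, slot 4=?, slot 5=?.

slot 3 has just one choice, so slot 3 = black. Strike black from slot 1, slot 2, slot 4, slot 5.
slot 4's domain is down to {grey}, so slot 4 = grey.
That leaves slot 2 = purple. Remove purple from slot 1, slot 5.
slot 5 has just one choice, so slot 5 = blue.
slot 1's domain is down to {green}, so slot 1 = green.

slot 1=green, slot 2=purple, slot 3=black, slot 4=grey, slot 5=blue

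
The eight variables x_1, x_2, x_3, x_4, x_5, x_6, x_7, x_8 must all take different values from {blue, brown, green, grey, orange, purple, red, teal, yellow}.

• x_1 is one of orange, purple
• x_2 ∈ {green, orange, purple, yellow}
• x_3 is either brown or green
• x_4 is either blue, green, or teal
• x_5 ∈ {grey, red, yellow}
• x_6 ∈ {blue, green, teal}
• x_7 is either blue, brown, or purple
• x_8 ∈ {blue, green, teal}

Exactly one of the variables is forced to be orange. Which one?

x_1

x_4, x_6, x_8 between them cover only {blue, green, teal} — a naked triple. Remove those values from x_2, x_3, x_7.
That leaves x_3 = brown. Remove brown from x_7.
That leaves x_7 = purple. Strike purple from x_1, x_2.
So orange goes to x_1.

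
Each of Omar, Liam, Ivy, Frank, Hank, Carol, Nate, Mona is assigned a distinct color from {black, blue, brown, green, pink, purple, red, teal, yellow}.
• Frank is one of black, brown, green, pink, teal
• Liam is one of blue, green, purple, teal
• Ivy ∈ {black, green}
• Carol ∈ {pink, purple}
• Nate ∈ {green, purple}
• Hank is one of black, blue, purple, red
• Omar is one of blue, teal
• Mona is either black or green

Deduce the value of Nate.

Among the 8 variables, brown fits only Frank (and all 8 values in {black, blue, brown, green, pink, purple, red, teal} must be used), so Frank = brown.
The 7 still-open variables together cover exactly {black, blue, green, pink, purple, red, teal} — 7 values for 7 variables — and pink appears only in Carol's list, so Carol = pink.
The 6 still-open variables draw from only 6 values {black, blue, green, purple, red, teal}, so each is used; only Hank can be red, hence Hank = red.
Ivy and Mona between them cover only {black, green} — a naked pair. Remove those values from Liam, Nate.
So Nate = purple.

purple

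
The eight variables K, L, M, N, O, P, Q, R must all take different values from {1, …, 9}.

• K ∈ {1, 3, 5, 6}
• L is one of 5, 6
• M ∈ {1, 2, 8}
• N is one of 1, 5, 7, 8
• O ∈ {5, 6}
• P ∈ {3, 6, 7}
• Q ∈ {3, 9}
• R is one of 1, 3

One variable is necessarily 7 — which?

The 8 variables draw from only 8 values {1, 2, 3, 5, 6, 7, 8, 9}, so each is used; only M can be 2, hence M = 2.
Among the 7 still-open variables, 8 fits only N (and all 7 values in {1, 3, 5, 6, 7, 8, 9} must be used), so N = 8.
Among the 6 still-open variables, 7 fits only P (and all 6 values in {1, 3, 5, 6, 7, 9} must be used), so P = 7.

P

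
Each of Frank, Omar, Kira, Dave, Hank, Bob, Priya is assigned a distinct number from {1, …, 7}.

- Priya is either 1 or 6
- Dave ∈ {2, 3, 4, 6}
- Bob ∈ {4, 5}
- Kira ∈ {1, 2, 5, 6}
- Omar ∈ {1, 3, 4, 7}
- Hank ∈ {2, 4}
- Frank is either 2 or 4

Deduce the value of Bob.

The 7 variables draw from only 7 values {1, 2, 3, 4, 5, 6, 7}, so each is used; only Omar can be 7, hence Omar = 7.
The 6 still-open variables draw from only 6 values {1, 2, 3, 4, 5, 6}, so each is used; only Dave can be 3, hence Dave = 3.
Frank and Hank between them cover only {2, 4} — a naked pair. Remove those values from Kira, Bob.
So Bob = 5.

5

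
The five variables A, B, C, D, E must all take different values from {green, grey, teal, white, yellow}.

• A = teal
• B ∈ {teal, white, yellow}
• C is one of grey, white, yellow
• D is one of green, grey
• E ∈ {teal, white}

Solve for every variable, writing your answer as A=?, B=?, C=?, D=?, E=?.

A=teal, B=yellow, C=grey, D=green, E=white

A has just one choice, so A = teal. Remove teal from B, E.
That leaves E = white. Strike white from B, C.
B has just one choice, so B = yellow. Strike yellow from C.
C's domain is down to {grey}, so C = grey. Strike grey from D.
D's domain is down to {green}, so D = green.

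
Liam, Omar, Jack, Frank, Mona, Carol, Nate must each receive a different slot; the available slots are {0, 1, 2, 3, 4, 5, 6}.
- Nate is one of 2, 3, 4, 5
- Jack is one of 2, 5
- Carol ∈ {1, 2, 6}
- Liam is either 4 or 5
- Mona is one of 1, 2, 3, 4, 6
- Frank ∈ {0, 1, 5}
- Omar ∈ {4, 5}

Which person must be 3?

Among the 7 variables, 0 fits only Frank (and all 7 values in {0, 1, 2, 3, 4, 5, 6} must be used), so Frank = 0.
Liam and Omar share exactly the 2 values {4, 5}; by pigeonhole those values go to them, so strike 4, 5 from Jack, Mona, Nate.
Jack's domain is down to {2}, so Jack = 2. Strike 2 from Mona, Carol, Nate.
So 3 goes to Nate.

Nate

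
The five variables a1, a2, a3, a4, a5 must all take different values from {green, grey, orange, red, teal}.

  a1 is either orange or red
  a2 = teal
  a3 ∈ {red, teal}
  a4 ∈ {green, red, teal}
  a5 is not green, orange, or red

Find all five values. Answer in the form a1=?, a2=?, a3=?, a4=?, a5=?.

a1=orange, a2=teal, a3=red, a4=green, a5=grey

a2's domain is down to {teal}, so a2 = teal. Remove teal from a3, a4, a5.
That leaves a3 = red. Eliminate red elsewhere: a1, a4.
a4 has just one choice, so a4 = green.
a5 must be grey (only option left).
That leaves a1 = orange.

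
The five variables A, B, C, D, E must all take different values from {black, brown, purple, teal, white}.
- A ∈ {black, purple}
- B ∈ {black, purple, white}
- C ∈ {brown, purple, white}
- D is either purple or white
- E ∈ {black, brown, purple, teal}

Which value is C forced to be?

brown

The 5 variables together cover exactly {black, brown, purple, teal, white} — 5 values for 5 variables — and teal appears only in E's list, so E = teal.
The 4 still-open variables draw from only 4 values {black, brown, purple, white}, so each is used; only C can be brown, hence C = brown.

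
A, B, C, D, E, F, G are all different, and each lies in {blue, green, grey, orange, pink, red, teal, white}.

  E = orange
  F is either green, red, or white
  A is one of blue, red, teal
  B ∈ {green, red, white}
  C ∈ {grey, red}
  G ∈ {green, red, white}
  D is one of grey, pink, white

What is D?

E has just one choice, so E = orange.
B, F, G between them cover only {green, red, white} — a naked triple. Remove those values from A, C, D.
That leaves C = grey. Remove grey from D.
So D = pink.

pink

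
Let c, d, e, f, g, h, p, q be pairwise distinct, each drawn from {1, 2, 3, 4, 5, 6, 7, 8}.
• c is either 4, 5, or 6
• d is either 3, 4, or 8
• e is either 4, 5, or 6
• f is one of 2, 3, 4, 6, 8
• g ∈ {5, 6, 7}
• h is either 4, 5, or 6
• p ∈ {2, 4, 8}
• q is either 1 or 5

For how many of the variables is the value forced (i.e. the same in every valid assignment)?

Among the 8 variables, 1 fits only q (and all 8 values in {1, 2, 3, 4, 5, 6, 7, 8} must be used), so q = 1.
Among the 7 still-open variables, 7 fits only g (and all 7 values in {2, 3, 4, 5, 6, 7, 8} must be used), so g = 7.
c, e, h share exactly the 3 values {4, 5, 6}; by pigeonhole those values go to them, so strike 4, 5, 6 from d, f, p.
Determined: g=7, q=1. The other variables each still have more than one consistent value. That makes 2.

2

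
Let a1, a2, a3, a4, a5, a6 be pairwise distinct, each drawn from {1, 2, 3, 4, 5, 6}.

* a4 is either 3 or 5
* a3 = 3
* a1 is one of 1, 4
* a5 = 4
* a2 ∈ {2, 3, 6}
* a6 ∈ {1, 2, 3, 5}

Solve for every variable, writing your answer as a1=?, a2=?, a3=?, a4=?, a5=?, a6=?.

a3's domain is down to {3}, so a3 = 3. So a2, a4, a6 can't be 3.
a4 must be 5 (only option left). Strike 5 from a6.
a5 has just one choice, so a5 = 4. Strike 4 from a1.
That leaves a1 = 1. Remove 1 from a6.
a6 must be 2 (only option left). Remove 2 from a2.
a2 has just one choice, so a2 = 6.

a1=1, a2=6, a3=3, a4=5, a5=4, a6=2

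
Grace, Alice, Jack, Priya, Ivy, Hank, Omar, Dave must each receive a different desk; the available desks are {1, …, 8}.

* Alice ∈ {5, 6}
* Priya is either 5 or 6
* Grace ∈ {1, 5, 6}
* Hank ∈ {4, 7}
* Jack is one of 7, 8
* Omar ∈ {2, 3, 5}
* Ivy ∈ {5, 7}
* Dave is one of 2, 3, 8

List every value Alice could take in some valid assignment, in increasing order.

Among the 8 variables, 1 fits only Grace (and all 8 values in {1, 2, 3, 4, 5, 6, 7, 8} must be used), so Grace = 1.
Among the 7 still-open variables, 4 fits only Hank (and all 7 values in {2, 3, 4, 5, 6, 7, 8} must be used), so Hank = 4.
Alice and Priya share exactly the 2 values {5, 6}; by pigeonhole those values go to them, so strike 5, 6 from Ivy, Omar.
That leaves Ivy = 7. Strike 7 from Jack.
Jack's domain is down to {8}, so Jack = 8. Strike 8 from Dave.
No further eliminations apply; Alice can still be any of 5, 6.

5, 6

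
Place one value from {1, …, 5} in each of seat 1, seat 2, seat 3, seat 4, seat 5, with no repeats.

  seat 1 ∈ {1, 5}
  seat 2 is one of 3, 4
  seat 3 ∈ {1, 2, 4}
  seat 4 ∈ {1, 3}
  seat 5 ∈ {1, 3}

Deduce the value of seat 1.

5

The 5 variables together cover exactly {1, 2, 3, 4, 5} — 5 values for 5 variables — and 2 appears only in seat 3's list, so seat 3 = 2.
The 4 still-open variables draw from only 4 values {1, 3, 4, 5}, so each is used; only seat 2 can be 4, hence seat 2 = 4.
Among the 3 still-open variables, 5 fits only seat 1 (and all 3 values in {1, 3, 5} must be used), so seat 1 = 5.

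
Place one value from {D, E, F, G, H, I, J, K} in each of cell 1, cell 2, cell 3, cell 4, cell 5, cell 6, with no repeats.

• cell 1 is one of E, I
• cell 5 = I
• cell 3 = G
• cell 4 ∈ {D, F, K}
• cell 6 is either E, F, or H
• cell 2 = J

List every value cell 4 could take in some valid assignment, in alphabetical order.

D, F, K

cell 2 must be J (only option left).
cell 3 must be G (only option left).
That leaves cell 5 = I. Remove I from cell 1.
cell 1 must be E (only option left). Remove E from cell 6.
No further eliminations apply; cell 4 can still be any of D, F, K.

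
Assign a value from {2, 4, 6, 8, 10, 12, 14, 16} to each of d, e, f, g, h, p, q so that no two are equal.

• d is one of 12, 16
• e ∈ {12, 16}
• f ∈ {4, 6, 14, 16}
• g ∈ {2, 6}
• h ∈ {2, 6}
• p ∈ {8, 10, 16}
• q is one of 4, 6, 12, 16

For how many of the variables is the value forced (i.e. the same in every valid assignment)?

2

The 2 variables d and e are confined to {12, 16}, which locks those values in; drop them from f, p, q.
The 2 variables g and h are confined to {2, 6}, which locks those values in; drop them from f, q.
q has just one choice, so q = 4. Remove 4 from f.
f must be 14 (only option left).
Determined: f=14, q=4. The other variables each still have more than one consistent value. That makes 2.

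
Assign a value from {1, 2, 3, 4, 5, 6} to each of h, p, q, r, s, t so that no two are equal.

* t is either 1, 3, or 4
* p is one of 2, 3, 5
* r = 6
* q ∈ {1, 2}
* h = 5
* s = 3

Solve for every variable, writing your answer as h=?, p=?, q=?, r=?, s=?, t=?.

h has just one choice, so h = 5. So p can't be 5.
r must be 6 (only option left).
s's domain is down to {3}, so s = 3. So p, t can't be 3.
p has just one choice, so p = 2. Remove 2 from q.
q has just one choice, so q = 1. So t can't be 1.
t has just one choice, so t = 4.

h=5, p=2, q=1, r=6, s=3, t=4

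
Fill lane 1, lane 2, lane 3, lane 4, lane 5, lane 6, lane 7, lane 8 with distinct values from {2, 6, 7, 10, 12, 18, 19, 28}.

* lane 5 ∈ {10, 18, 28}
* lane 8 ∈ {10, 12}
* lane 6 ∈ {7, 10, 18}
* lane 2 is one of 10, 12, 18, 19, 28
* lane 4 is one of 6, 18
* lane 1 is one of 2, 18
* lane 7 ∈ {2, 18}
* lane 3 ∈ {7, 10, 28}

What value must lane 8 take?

The 8 variables draw from only 8 values {2, 6, 7, 10, 12, 18, 19, 28}, so each is used; only lane 4 can be 6, hence lane 4 = 6.
The 7 still-open variables together cover exactly {2, 7, 10, 12, 18, 19, 28} — 7 values for 7 variables — and 19 appears only in lane 2's list, so lane 2 = 19.
The 6 still-open variables together cover exactly {2, 7, 10, 12, 18, 28} — 6 values for 6 variables — and 12 appears only in lane 8's list, so lane 8 = 12.

12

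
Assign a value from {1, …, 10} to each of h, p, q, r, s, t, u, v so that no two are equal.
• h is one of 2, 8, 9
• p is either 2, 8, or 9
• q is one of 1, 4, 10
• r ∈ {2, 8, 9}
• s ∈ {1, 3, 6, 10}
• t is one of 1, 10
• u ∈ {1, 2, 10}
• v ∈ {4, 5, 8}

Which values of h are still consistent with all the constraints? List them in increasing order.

The 3 variables h, p, r are confined to {2, 8, 9}, which locks those values in; drop them from u, v.
The 2 variables t and u are confined to {1, 10}, which locks those values in; drop them from q, s.
q must be 4 (only option left). Remove 4 from v.
That leaves v = 5.
No further eliminations apply; h can still be any of 2, 8, 9.

2, 8, 9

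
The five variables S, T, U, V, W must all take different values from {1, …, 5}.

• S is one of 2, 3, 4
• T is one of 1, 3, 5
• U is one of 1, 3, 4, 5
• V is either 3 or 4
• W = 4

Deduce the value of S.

W's domain is down to {4}, so W = 4. So S, U, V can't be 4.
That leaves V = 3. Eliminate 3 elsewhere: S, T, U.
So S = 2.

2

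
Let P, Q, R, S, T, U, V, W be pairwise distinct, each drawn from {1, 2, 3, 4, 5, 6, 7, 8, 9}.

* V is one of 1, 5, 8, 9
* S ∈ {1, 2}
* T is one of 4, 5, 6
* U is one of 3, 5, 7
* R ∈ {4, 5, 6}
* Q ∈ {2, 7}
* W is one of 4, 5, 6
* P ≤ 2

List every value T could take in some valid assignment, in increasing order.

4, 5, 6

P and S between them cover only {1, 2} — a naked pair. Remove those values from Q, V.
Q must be 7 (only option left). Remove 7 from U.
The 3 variables R, T, W are confined to {4, 5, 6}, which locks those values in; drop them from U, V.
U must be 3 (only option left).
No further eliminations apply; T can still be any of 4, 5, 6.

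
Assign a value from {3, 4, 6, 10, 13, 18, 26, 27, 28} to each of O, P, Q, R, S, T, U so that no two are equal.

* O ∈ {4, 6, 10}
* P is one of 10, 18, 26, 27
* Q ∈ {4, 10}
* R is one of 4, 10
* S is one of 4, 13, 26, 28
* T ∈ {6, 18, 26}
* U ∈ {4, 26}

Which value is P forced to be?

27

The 2 variables Q and R are confined to {4, 10}, which locks those values in; drop them from O, P, S, U.
That leaves O = 6. So T can't be 6.
U has just one choice, so U = 26. Eliminate 26 elsewhere: P, S, T.
T must be 18 (only option left). Remove 18 from P.
So P = 27.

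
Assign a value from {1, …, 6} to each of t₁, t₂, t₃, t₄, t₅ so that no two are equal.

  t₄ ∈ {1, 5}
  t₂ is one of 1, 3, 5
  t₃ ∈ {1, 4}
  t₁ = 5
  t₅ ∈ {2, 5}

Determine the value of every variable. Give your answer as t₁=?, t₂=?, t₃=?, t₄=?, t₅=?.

t₁=5, t₂=3, t₃=4, t₄=1, t₅=2

t₁ has just one choice, so t₁ = 5. Eliminate 5 elsewhere: t₂, t₄, t₅.
t₄ has just one choice, so t₄ = 1. Remove 1 from t₂, t₃.
t₅'s domain is down to {2}, so t₅ = 2.
t₂ has just one choice, so t₂ = 3.
t₃'s domain is down to {4}, so t₃ = 4.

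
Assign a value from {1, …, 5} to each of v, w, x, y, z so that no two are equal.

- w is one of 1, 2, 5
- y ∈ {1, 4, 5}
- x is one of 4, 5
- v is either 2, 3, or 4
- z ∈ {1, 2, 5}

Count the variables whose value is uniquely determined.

1

Among the 5 variables, 3 fits only v (and all 5 values in {1, 2, 3, 4, 5} must be used), so v = 3.
Determined: v=3. The other variables each still have more than one consistent value. That makes 1.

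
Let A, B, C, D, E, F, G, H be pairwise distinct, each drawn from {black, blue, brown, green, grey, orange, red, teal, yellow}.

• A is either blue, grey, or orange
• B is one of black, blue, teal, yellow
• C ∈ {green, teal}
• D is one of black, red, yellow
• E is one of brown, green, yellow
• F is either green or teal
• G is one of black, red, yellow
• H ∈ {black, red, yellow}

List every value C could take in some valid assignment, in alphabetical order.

The 2 variables C and F are confined to {green, teal}, which locks those values in; drop them from B, E.
The 3 variables D, G, H are confined to {black, red, yellow}, which locks those values in; drop them from B, E.
B must be blue (only option left). Remove blue from A.
That leaves E = brown.
No further eliminations apply; C can still be any of green, teal.

green, teal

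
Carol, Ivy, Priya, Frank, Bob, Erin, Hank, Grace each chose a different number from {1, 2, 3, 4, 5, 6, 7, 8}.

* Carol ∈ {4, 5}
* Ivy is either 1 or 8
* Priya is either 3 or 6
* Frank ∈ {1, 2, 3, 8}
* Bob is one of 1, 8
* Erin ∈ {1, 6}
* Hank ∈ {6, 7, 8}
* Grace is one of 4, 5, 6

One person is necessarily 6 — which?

The 8 variables together cover exactly {1, 2, 3, 4, 5, 6, 7, 8} — 8 values for 8 variables — and 2 appears only in Frank's list, so Frank = 2.
The 7 still-open variables together cover exactly {1, 3, 4, 5, 6, 7, 8} — 7 values for 7 variables — and 3 appears only in Priya's list, so Priya = 3.
The 6 still-open variables together cover exactly {1, 4, 5, 6, 7, 8} — 6 values for 6 variables — and 7 appears only in Hank's list, so Hank = 7.
The 2 variables Ivy and Bob are confined to {1, 8}, which locks those values in; drop them from Erin.
So 6 goes to Erin.

Erin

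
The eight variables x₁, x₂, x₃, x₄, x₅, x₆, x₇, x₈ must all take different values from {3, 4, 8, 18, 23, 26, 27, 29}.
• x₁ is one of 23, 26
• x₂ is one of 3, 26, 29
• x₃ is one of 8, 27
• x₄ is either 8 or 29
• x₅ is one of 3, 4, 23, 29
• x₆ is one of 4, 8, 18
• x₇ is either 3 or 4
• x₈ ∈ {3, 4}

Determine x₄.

8

The 8 variables draw from only 8 values {3, 4, 8, 18, 23, 26, 27, 29}, so each is used; only x₆ can be 18, hence x₆ = 18.
Among the 7 still-open variables, 27 fits only x₃ (and all 7 values in {3, 4, 8, 23, 26, 27, 29} must be used), so x₃ = 27.
The 6 still-open variables together cover exactly {3, 4, 8, 23, 26, 29} — 6 values for 6 variables — and 8 appears only in x₄'s list, so x₄ = 8.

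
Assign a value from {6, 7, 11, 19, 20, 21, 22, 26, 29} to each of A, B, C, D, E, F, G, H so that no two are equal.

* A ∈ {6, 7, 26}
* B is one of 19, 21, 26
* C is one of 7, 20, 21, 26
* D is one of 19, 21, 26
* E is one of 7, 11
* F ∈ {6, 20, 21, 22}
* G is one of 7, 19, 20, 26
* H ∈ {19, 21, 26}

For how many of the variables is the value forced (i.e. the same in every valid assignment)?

3

The 8 variables draw from only 8 values {6, 7, 11, 19, 20, 21, 22, 26}, so each is used; only E can be 11, hence E = 11.
The 7 still-open variables together cover exactly {6, 7, 19, 20, 21, 22, 26} — 7 values for 7 variables — and 22 appears only in F's list, so F = 22.
The 6 still-open variables together cover exactly {6, 7, 19, 20, 21, 26} — 6 values for 6 variables — and 6 appears only in A's list, so A = 6.
The 3 variables B, D, H are confined to {19, 21, 26}, which locks those values in; drop them from C, G.
Determined: A=6, E=11, F=22. The other variables each still have more than one consistent value. That makes 3.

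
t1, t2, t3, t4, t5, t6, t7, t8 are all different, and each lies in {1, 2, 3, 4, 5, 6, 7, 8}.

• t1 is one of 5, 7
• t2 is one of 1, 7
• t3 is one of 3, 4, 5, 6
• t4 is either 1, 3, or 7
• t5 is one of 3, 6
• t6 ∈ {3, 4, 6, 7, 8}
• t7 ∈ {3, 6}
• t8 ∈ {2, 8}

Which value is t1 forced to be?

5

The 8 variables together cover exactly {1, 2, 3, 4, 5, 6, 7, 8} — 8 values for 8 variables — and 2 appears only in t8's list, so t8 = 2.
Among the 7 still-open variables, 8 fits only t6 (and all 7 values in {1, 3, 4, 5, 6, 7, 8} must be used), so t6 = 8.
The 6 still-open variables together cover exactly {1, 3, 4, 5, 6, 7} — 6 values for 6 variables — and 4 appears only in t3's list, so t3 = 4.
The 5 still-open variables together cover exactly {1, 3, 5, 6, 7} — 5 values for 5 variables — and 5 appears only in t1's list, so t1 = 5.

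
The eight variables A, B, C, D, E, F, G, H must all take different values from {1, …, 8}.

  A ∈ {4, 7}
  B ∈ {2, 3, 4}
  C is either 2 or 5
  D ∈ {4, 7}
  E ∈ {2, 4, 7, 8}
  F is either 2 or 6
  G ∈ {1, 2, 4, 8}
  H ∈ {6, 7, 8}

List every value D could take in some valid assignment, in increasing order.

The 8 variables together cover exactly {1, 2, 3, 4, 5, 6, 7, 8} — 8 values for 8 variables — and 1 appears only in G's list, so G = 1.
Among the 7 still-open variables, 3 fits only B (and all 7 values in {2, 3, 4, 5, 6, 7, 8} must be used), so B = 3.
The 6 still-open variables draw from only 6 values {2, 4, 5, 6, 7, 8}, so each is used; only C can be 5, hence C = 5.
A and D between them cover only {4, 7} — a naked pair. Remove those values from E, H.
No further eliminations apply; D can still be any of 4, 7.

4, 7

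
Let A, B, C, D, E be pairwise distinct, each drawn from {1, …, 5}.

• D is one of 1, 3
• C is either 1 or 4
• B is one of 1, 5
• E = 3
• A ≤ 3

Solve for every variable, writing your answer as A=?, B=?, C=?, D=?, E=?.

E's domain is down to {3}, so E = 3. Strike 3 from A, D.
That leaves D = 1. Remove 1 from A, B, C.
A must be 2 (only option left).
B has just one choice, so B = 5.
That leaves C = 4.

A=2, B=5, C=4, D=1, E=3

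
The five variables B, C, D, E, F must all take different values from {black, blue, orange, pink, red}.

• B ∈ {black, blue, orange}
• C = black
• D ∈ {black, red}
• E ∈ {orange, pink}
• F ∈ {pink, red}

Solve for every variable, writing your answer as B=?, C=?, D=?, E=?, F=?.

C has just one choice, so C = black. Eliminate black elsewhere: B, D.
D must be red (only option left). Remove red from F.
That leaves F = pink. Eliminate pink elsewhere: E.
E must be orange (only option left). So B can't be orange.
B's domain is down to {blue}, so B = blue.

B=blue, C=black, D=red, E=orange, F=pink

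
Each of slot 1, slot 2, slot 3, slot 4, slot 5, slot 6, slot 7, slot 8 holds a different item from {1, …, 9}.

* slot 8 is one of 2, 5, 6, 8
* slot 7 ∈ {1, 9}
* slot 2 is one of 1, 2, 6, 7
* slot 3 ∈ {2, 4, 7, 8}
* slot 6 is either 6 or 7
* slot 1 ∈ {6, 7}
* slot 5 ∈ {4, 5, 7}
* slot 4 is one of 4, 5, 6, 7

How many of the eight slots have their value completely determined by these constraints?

2

Among the 8 variables, 9 fits only slot 7 (and all 8 values in {1, 2, 4, 5, 6, 7, 8, 9} must be used), so slot 7 = 9.
Among the 7 still-open variables, 1 fits only slot 2 (and all 7 values in {1, 2, 4, 5, 6, 7, 8} must be used), so slot 2 = 1.
slot 1 and slot 6 between them cover only {6, 7} — a naked pair. Remove those values from slot 3, slot 4, slot 5, slot 8.
slot 4 and slot 5 share exactly the 2 values {4, 5}; by pigeonhole those values go to them, so strike 4, 5 from slot 3, slot 8.
Determined: slot 2=1, slot 7=9. The other slots each still have more than one consistent value. That makes 2.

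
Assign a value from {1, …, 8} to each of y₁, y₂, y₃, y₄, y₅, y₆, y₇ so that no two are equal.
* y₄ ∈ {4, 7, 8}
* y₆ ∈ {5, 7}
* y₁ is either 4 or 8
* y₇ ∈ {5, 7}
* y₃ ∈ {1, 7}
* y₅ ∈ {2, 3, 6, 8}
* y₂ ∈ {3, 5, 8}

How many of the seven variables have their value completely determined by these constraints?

y₆ and y₇ between them cover only {5, 7} — a naked pair. Remove those values from y₂, y₃, y₄.
y₃'s domain is down to {1}, so y₃ = 1.
y₁ and y₄ between them cover only {4, 8} — a naked pair. Remove those values from y₂, y₅.
y₂'s domain is down to {3}, so y₂ = 3. So y₅ can't be 3.
Determined: y₂=3, y₃=1. The other variables each still have more than one consistent value. That makes 2.

2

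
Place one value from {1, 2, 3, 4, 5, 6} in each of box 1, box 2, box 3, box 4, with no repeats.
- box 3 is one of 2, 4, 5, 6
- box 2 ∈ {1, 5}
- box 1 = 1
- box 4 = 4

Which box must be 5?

box 2

box 1 has just one choice, so box 1 = 1. Strike 1 from box 2.
So 5 goes to box 2.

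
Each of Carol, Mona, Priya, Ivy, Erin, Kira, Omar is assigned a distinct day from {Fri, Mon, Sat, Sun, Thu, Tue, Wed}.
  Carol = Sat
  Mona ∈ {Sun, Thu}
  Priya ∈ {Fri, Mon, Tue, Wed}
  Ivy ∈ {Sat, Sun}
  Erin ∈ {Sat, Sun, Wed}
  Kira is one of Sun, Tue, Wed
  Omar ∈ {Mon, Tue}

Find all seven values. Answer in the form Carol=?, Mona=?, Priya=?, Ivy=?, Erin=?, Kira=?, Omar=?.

Carol's domain is down to {Sat}, so Carol = Sat. Remove Sat from Ivy, Erin.
That leaves Ivy = Sun. Remove Sun from Mona, Erin, Kira.
Erin has just one choice, so Erin = Wed. Strike Wed from Priya, Kira.
That leaves Kira = Tue. Strike Tue from Priya, Omar.
Omar's domain is down to {Mon}, so Omar = Mon. Eliminate Mon elsewhere: Priya.
That leaves Mona = Thu.
Priya must be Fri (only option left).

Carol=Sat, Mona=Thu, Priya=Fri, Ivy=Sun, Erin=Wed, Kira=Tue, Omar=Mon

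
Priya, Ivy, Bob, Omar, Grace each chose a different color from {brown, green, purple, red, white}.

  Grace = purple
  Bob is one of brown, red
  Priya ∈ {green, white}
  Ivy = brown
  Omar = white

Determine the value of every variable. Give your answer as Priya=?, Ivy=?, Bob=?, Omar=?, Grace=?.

Ivy must be brown (only option left). Eliminate brown elsewhere: Bob.
Bob's domain is down to {red}, so Bob = red.
Omar has just one choice, so Omar = white. Eliminate white elsewhere: Priya.
That leaves Grace = purple.
Priya must be green (only option left).

Priya=green, Ivy=brown, Bob=red, Omar=white, Grace=purple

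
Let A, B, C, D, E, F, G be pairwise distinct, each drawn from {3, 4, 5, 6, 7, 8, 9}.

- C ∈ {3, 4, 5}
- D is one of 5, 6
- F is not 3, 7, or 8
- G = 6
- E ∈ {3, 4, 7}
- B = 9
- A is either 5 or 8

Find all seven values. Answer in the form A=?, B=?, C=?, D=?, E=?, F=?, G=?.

A=8, B=9, C=3, D=5, E=7, F=4, G=6

B must be 9 (only option left). Eliminate 9 elsewhere: F.
G's domain is down to {6}, so G = 6. Remove 6 from D, F.
That leaves D = 5. Eliminate 5 elsewhere: A, C, F.
F has just one choice, so F = 4. Strike 4 from C, E.
A has just one choice, so A = 8.
C's domain is down to {3}, so C = 3. Remove 3 from E.
E must be 7 (only option left).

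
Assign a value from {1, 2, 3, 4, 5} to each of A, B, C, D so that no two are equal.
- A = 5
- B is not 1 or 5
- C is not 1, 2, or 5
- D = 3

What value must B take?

A's domain is down to {5}, so A = 5.
That leaves D = 3. Remove 3 from B, C.
C's domain is down to {4}, so C = 4. Remove 4 from B.
So B = 2.

2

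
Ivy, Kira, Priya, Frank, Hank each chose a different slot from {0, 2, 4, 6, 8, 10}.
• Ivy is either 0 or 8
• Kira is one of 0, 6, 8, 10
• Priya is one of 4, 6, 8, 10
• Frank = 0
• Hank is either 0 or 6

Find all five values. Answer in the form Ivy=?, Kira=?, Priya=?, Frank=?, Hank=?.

Frank must be 0 (only option left). Eliminate 0 elsewhere: Ivy, Kira, Hank.
Hank's domain is down to {6}, so Hank = 6. Eliminate 6 elsewhere: Kira, Priya.
Ivy must be 8 (only option left). Remove 8 from Kira, Priya.
That leaves Kira = 10. Remove 10 from Priya.
Priya's domain is down to {4}, so Priya = 4.

Ivy=8, Kira=10, Priya=4, Frank=0, Hank=6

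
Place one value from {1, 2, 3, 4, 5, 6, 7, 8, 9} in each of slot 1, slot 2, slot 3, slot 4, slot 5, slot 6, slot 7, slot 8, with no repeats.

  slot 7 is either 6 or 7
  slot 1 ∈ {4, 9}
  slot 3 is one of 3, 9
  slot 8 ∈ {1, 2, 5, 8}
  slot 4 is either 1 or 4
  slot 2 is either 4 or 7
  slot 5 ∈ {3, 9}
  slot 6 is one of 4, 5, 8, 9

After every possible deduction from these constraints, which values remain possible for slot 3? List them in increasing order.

slot 3 and slot 5 between them cover only {3, 9} — a naked pair. Remove those values from slot 1, slot 6.
slot 1 must be 4 (only option left). Remove 4 from slot 2, slot 4, slot 6.
That leaves slot 2 = 7. Strike 7 from slot 7.
slot 4 must be 1 (only option left). Remove 1 from slot 8.
slot 7 has just one choice, so slot 7 = 6.
No further eliminations apply; slot 3 can still be any of 3, 9.

3, 9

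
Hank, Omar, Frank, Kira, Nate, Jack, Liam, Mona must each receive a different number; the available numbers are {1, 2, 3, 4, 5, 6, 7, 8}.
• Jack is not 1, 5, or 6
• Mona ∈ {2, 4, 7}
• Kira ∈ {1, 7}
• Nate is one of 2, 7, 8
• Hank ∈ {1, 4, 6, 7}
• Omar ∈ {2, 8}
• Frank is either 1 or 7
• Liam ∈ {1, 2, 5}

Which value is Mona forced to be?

Among the 8 variables, 3 fits only Jack (and all 8 values in {1, 2, 3, 4, 5, 6, 7, 8} must be used), so Jack = 3.
The 7 still-open variables together cover exactly {1, 2, 4, 5, 6, 7, 8} — 7 values for 7 variables — and 5 appears only in Liam's list, so Liam = 5.
Among the 6 still-open variables, 6 fits only Hank (and all 6 values in {1, 2, 4, 6, 7, 8} must be used), so Hank = 6.
The 5 still-open variables draw from only 5 values {1, 2, 4, 7, 8}, so each is used; only Mona can be 4, hence Mona = 4.

4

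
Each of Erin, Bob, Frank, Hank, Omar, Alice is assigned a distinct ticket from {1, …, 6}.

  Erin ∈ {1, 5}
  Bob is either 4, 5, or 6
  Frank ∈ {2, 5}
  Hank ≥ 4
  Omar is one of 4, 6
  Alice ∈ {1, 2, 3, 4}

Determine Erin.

1

The 6 variables together cover exactly {1, 2, 3, 4, 5, 6} — 6 values for 6 variables — and 3 appears only in Alice's list, so Alice = 3.
Among the 5 still-open variables, 1 fits only Erin (and all 5 values in {1, 2, 4, 5, 6} must be used), so Erin = 1.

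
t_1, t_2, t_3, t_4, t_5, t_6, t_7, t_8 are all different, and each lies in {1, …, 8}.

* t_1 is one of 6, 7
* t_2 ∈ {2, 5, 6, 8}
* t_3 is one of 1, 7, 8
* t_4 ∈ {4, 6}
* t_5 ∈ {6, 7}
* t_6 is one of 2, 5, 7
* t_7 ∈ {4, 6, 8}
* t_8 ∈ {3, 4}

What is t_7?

The 8 variables together cover exactly {1, 2, 3, 4, 5, 6, 7, 8} — 8 values for 8 variables — and 1 appears only in t_3's list, so t_3 = 1.
The 7 still-open variables together cover exactly {2, 3, 4, 5, 6, 7, 8} — 7 values for 7 variables — and 3 appears only in t_8's list, so t_8 = 3.
t_1 and t_5 between them cover only {6, 7} — a naked pair. Remove those values from t_2, t_4, t_6, t_7.
t_4's domain is down to {4}, so t_4 = 4. Eliminate 4 elsewhere: t_7.
So t_7 = 8.

8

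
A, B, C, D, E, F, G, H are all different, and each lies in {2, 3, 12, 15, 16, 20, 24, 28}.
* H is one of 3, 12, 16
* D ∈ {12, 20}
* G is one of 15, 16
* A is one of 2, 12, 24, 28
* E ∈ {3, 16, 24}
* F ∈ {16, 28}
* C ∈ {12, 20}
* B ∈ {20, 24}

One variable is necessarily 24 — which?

The 8 variables draw from only 8 values {2, 3, 12, 15, 16, 20, 24, 28}, so each is used; only A can be 2, hence A = 2.
Among the 7 still-open variables, 15 fits only G (and all 7 values in {3, 12, 15, 16, 20, 24, 28} must be used), so G = 15.
Among the 6 still-open variables, 28 fits only F (and all 6 values in {3, 12, 16, 20, 24, 28} must be used), so F = 28.
The 2 variables C and D are confined to {12, 20}, which locks those values in; drop them from B, H.
So 24 goes to B.

B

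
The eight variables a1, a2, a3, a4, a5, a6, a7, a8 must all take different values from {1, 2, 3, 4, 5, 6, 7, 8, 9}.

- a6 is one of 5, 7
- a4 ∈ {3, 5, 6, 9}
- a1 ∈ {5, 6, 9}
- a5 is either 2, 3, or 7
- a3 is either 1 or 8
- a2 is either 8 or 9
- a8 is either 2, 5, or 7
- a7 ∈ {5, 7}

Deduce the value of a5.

3

Among the 8 variables, 1 fits only a3 (and all 8 values in {1, 2, 3, 5, 6, 7, 8, 9} must be used), so a3 = 1.
Among the 7 still-open variables, 8 fits only a2 (and all 7 values in {2, 3, 5, 6, 7, 8, 9} must be used), so a2 = 8.
a6 and a7 between them cover only {5, 7} — a naked pair. Remove those values from a1, a4, a5, a8.
a8's domain is down to {2}, so a8 = 2. Eliminate 2 elsewhere: a5.
So a5 = 3.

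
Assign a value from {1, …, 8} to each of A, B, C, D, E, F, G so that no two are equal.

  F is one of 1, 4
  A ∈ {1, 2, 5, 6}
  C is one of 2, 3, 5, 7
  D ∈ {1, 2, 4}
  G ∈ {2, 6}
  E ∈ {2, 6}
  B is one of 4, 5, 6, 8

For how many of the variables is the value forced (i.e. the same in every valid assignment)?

E and G between them cover only {2, 6} — a naked pair. Remove those values from A, B, C, D.
D and F share exactly the 2 values {1, 4}; by pigeonhole those values go to them, so strike 1, 4 from A, B.
A's domain is down to {5}, so A = 5. So B, C can't be 5.
B must be 8 (only option left).
Determined: A=5, B=8. The other variables each still have more than one consistent value. That makes 2.

2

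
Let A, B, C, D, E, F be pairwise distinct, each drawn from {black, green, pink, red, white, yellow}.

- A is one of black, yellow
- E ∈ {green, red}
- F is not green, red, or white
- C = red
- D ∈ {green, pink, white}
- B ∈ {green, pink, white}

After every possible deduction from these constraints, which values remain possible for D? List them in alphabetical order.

C must be red (only option left). Eliminate red elsewhere: E.
That leaves E = green. Eliminate green elsewhere: B, D.
The 2 variables B and D are confined to {pink, white}, which locks those values in; drop them from F.
No further eliminations apply; D can still be any of pink, white.

pink, white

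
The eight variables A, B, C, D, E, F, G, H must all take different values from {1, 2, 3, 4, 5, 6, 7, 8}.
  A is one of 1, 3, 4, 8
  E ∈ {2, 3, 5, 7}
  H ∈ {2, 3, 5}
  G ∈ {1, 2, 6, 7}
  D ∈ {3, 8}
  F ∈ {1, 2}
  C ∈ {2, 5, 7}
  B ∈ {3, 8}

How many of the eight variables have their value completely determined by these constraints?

The 8 variables together cover exactly {1, 2, 3, 4, 5, 6, 7, 8} — 8 values for 8 variables — and 4 appears only in A's list, so A = 4.
The 7 still-open variables together cover exactly {1, 2, 3, 5, 6, 7, 8} — 7 values for 7 variables — and 6 appears only in G's list, so G = 6.
The 6 still-open variables draw from only 6 values {1, 2, 3, 5, 7, 8}, so each is used; only F can be 1, hence F = 1.
B and D between them cover only {3, 8} — a naked pair. Remove those values from E, H.
Determined: A=4, F=1, G=6. The other variables each still have more than one consistent value. That makes 3.

3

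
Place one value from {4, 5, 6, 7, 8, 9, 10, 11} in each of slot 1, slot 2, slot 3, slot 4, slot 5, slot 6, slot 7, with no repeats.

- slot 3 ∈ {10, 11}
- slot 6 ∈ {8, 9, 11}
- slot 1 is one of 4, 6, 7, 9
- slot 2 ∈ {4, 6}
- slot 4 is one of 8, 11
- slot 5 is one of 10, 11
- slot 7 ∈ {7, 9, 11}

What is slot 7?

The 2 variables slot 3 and slot 5 are confined to {10, 11}, which locks those values in; drop them from slot 4, slot 6, slot 7.
slot 4's domain is down to {8}, so slot 4 = 8. Strike 8 from slot 6.
slot 6 must be 9 (only option left). Remove 9 from slot 1, slot 7.
So slot 7 = 7.

7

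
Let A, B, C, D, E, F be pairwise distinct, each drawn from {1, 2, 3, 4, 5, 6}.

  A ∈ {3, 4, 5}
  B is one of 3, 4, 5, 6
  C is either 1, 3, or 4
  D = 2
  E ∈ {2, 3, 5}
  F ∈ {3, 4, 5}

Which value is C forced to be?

D has just one choice, so D = 2. So E can't be 2.
The 5 still-open variables draw from only 5 values {1, 3, 4, 5, 6}, so each is used; only C can be 1, hence C = 1.

1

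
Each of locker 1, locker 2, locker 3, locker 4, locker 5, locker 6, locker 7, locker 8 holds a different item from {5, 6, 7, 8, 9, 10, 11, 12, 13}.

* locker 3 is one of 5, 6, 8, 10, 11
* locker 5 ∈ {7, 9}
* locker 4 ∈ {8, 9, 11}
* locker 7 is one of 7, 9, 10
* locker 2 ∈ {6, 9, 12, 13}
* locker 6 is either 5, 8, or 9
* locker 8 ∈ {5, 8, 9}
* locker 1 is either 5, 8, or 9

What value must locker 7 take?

10

locker 1, locker 6, locker 8 share exactly the 3 values {5, 8, 9}; by pigeonhole those values go to them, so strike 5, 8, 9 from locker 2, locker 3, locker 4, locker 5, locker 7.
locker 4's domain is down to {11}, so locker 4 = 11. So locker 3 can't be 11.
locker 5 must be 7 (only option left). Strike 7 from locker 7.
So locker 7 = 10.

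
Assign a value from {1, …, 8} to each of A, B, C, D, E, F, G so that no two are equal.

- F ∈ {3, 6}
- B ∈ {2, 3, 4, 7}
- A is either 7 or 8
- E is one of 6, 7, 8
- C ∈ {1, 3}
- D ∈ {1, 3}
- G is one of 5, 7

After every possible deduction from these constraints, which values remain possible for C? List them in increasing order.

1, 3

The 2 variables C and D are confined to {1, 3}, which locks those values in; drop them from B, F.
F's domain is down to {6}, so F = 6. Strike 6 from E.
A and E share exactly the 2 values {7, 8}; by pigeonhole those values go to them, so strike 7, 8 from B, G.
G must be 5 (only option left).
No further eliminations apply; C can still be any of 1, 3.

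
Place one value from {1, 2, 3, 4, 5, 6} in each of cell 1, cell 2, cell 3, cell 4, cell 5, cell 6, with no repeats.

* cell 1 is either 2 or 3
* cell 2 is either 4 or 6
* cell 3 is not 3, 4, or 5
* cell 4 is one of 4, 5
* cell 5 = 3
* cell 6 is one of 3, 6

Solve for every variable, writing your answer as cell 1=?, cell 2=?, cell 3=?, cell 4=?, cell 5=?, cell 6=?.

cell 5's domain is down to {3}, so cell 5 = 3. Strike 3 from cell 1, cell 6.
That leaves cell 6 = 6. Remove 6 from cell 2, cell 3.
cell 1 must be 2 (only option left). Remove 2 from cell 3.
cell 2's domain is down to {4}, so cell 2 = 4. So cell 4 can't be 4.
cell 3 has just one choice, so cell 3 = 1.
cell 4 has just one choice, so cell 4 = 5.

cell 1=2, cell 2=4, cell 3=1, cell 4=5, cell 5=3, cell 6=6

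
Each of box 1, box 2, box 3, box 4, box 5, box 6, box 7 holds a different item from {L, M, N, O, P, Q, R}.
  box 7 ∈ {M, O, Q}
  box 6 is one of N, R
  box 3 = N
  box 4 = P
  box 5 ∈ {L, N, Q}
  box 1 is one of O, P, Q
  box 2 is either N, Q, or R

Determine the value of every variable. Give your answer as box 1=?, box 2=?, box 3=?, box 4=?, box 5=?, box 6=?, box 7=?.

box 3 must be N (only option left). So box 2, box 5, box 6 can't be N.
That leaves box 4 = P. Eliminate P elsewhere: box 1.
box 6's domain is down to {R}, so box 6 = R. Strike R from box 2.
box 2 has just one choice, so box 2 = Q. Remove Q from box 1, box 5, box 7.
That leaves box 5 = L.
box 1 must be O (only option left). Strike O from box 7.
That leaves box 7 = M.

box 1=O, box 2=Q, box 3=N, box 4=P, box 5=L, box 6=R, box 7=M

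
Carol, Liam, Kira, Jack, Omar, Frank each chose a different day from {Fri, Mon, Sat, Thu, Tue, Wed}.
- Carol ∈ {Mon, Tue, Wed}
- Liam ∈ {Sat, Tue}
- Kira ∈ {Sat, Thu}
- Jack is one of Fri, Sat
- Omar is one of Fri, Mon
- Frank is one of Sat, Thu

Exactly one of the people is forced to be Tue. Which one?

Among the 6 variables, Wed fits only Carol (and all 6 values in {Fri, Mon, Sat, Thu, Tue, Wed} must be used), so Carol = Wed.
Among the 5 still-open variables, Mon fits only Omar (and all 5 values in {Fri, Mon, Sat, Thu, Tue} must be used), so Omar = Mon.
Among the 4 still-open variables, Fri fits only Jack (and all 4 values in {Fri, Sat, Thu, Tue} must be used), so Jack = Fri.
The 3 still-open variables together cover exactly {Sat, Thu, Tue} — 3 values for 3 variables — and Tue appears only in Liam's list, so Liam = Tue.

Liam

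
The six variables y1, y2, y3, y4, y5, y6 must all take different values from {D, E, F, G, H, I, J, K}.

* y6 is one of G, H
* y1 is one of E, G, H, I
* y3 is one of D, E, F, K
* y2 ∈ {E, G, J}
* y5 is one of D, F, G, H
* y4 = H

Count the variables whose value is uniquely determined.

2

y4's domain is down to {H}, so y4 = H. Remove H from y1, y5, y6.
y6's domain is down to {G}, so y6 = G. Strike G from y1, y2, y5.
Determined: y4=H, y6=G. The other variables each still have more than one consistent value. That makes 2.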